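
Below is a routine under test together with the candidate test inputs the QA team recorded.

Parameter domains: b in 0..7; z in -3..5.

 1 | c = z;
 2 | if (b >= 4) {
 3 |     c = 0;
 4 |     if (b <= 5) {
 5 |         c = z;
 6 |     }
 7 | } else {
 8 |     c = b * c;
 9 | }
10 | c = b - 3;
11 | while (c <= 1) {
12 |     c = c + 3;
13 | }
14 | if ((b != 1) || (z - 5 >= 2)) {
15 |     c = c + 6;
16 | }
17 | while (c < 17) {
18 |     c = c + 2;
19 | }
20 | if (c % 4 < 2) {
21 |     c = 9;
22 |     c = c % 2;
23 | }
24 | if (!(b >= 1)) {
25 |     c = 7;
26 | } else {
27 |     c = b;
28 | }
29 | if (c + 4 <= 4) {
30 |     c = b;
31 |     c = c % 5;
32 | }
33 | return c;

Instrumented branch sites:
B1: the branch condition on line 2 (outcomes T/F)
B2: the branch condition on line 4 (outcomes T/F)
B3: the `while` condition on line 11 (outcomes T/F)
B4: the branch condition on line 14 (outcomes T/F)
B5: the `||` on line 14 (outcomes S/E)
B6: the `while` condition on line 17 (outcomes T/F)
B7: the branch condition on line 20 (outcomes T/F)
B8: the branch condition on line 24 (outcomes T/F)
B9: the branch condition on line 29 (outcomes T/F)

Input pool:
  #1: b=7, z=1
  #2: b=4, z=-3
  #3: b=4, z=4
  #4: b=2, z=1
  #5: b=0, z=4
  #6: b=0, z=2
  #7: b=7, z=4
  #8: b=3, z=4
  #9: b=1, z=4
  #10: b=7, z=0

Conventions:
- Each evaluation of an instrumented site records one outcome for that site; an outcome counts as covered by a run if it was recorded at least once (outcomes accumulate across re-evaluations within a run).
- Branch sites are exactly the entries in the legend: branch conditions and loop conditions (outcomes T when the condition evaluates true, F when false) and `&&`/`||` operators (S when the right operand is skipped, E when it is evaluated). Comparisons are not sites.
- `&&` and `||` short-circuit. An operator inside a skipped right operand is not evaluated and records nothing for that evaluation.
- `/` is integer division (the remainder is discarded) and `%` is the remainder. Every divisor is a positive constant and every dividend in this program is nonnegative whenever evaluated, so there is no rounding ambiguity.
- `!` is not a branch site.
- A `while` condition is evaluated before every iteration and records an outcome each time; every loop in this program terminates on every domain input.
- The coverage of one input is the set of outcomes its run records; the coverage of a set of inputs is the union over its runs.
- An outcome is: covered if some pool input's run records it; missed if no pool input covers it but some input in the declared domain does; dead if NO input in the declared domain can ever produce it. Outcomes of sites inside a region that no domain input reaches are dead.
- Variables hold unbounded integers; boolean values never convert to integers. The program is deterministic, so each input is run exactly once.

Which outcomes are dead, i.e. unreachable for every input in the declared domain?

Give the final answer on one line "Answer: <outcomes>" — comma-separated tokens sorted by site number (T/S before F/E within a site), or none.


exhaustive pass over the 72-input domain:
  B9=T: unreachable across the whole domain -> dead
  reachable outcomes have witnesses, e.g. B1=T (e.g. b=4, z=-3), B1=F (e.g. b=0, z=-3), B2=T (e.g. b=4, z=-3), B2=F (e.g. b=6, z=-3)
Answer: B9=T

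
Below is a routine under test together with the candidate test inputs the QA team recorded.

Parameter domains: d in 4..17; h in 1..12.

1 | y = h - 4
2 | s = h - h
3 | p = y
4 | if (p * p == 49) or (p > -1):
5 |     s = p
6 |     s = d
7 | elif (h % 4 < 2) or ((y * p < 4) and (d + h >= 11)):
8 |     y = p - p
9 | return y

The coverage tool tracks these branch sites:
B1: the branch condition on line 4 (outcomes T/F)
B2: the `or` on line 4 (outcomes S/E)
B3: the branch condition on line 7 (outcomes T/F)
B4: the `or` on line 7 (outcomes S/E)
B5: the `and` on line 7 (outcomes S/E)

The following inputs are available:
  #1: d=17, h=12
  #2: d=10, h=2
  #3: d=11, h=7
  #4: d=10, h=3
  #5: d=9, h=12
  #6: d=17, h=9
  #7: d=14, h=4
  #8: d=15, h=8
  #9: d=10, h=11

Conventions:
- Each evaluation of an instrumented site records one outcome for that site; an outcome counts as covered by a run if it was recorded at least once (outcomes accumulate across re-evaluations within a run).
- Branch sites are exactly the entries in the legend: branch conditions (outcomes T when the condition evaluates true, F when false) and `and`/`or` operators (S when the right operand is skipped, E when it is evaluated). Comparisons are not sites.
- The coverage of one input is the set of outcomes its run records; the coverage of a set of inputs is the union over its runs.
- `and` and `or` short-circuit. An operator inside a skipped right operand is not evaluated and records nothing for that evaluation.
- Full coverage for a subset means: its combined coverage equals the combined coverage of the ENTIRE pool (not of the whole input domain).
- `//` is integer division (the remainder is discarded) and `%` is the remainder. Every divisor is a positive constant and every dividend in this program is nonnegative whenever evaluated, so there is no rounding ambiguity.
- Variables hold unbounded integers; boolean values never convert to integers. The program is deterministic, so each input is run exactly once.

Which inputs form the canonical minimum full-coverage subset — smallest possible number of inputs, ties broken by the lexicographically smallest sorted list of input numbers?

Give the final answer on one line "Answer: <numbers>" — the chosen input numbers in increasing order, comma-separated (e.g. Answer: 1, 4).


input #1 (d=17, h=12): covers B1=T, B2=E
input #2 (d=10, h=2): covers B1=F, B2=E, B3=F, B4=E, B5=S
input #3 (d=11, h=7): covers B1=T, B2=E
input #4 (d=10, h=3): covers B1=F, B2=E, B3=T, B4=E, B5=E
input #5 (d=9, h=12): covers B1=T, B2=E
input #6 (d=17, h=9): covers B1=T, B2=E
input #7 (d=14, h=4): covers B1=T, B2=E
input #8 (d=15, h=8): covers B1=T, B2=E
input #9 (d=10, h=11): covers B1=T, B2=S
union over all inputs: B1=T, B1=F, B2=S, B2=E, B3=T, B3=F, B4=E, B5=S, B5=E (9 outcomes)
size 1 is not enough: best union over all size-1 subsets is 5/9
size 2 is not enough: best union over all size-2 subsets is 7/9
the canonical winner is {2, 4, 9}: size 3, full 9-outcome coverage, earliest index list among size-3 covers
Answer: 2, 4, 9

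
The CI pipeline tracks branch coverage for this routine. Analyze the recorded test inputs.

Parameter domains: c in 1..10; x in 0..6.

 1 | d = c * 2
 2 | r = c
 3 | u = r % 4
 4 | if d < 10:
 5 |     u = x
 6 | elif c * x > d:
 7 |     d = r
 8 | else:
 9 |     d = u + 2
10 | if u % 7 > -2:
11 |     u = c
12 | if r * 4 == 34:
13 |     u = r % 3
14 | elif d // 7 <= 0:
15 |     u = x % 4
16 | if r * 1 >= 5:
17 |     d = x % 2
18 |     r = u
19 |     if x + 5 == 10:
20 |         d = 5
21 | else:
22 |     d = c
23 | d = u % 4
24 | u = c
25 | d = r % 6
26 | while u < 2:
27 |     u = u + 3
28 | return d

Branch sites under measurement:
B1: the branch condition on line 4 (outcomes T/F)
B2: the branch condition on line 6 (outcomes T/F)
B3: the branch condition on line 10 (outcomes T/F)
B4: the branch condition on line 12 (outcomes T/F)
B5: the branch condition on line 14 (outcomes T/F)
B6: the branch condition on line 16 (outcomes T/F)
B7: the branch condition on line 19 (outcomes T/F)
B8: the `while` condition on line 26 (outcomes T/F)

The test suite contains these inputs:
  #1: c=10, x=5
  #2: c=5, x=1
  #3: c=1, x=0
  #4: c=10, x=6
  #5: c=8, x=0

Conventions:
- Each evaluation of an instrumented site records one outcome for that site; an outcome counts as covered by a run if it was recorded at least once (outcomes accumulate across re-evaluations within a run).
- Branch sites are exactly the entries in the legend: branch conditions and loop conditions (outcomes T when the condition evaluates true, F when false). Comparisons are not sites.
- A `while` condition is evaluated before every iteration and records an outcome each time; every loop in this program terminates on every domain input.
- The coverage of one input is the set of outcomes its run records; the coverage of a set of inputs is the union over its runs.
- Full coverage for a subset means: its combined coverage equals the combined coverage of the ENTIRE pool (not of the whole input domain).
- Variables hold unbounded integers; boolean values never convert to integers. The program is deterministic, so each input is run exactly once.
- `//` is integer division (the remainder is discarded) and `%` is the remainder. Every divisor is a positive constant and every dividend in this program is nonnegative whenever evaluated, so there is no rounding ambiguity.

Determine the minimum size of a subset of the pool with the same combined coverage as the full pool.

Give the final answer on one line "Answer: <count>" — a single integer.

input #1 (c=10, x=5): events B1->F, B2->T, B3->T, B4->F, B5->F, B6->T, B7->T, B8->F; covers B1=F, B2=T, B3=T, B4=F, B5=F, B6=T, B7=T, B8=F
input #2 (c=5, x=1): events B1->F, B2->F, B3->T, B4->F, B5->T, B6->T, B7->F, B8->F; covers B1=F, B2=F, B3=T, B4=F, B5=T, B6=T, B7=F, B8=F
input #3 (c=1, x=0): events B1->T, B3->T, B4->F, B5->T, B6->F, B8->T, B8->F; covers B1=T, B3=T, B4=F, B5=T, B6=F, B8=T, B8=F
input #4 (c=10, x=6): events B1->F, B2->T, B3->T, B4->F, B5->F, B6->T, B7->F, B8->F; covers B1=F, B2=T, B3=T, B4=F, B5=F, B6=T, B7=F, B8=F
input #5 (c=8, x=0): events B1->F, B2->F, B3->T, B4->F, B5->T, B6->T, B7->F, B8->F; covers B1=F, B2=F, B3=T, B4=F, B5=T, B6=T, B7=F, B8=F
pool-wide coverage (14 outcomes): B1=T, B1=F, B2=T, B2=F, B3=T, B4=F, B5=T, B5=F, B6=T, B6=F, B7=T, B7=F, B8=T, B8=F
every size-1 subset falls short of the 14 outcomes (best: 8/14)
every size-2 subset falls short of the 14 outcomes (best: 12/14)
the canonical winner is {1, 2, 3}: size 3, full 14-outcome coverage, earliest index list among size-3 covers

Answer: 3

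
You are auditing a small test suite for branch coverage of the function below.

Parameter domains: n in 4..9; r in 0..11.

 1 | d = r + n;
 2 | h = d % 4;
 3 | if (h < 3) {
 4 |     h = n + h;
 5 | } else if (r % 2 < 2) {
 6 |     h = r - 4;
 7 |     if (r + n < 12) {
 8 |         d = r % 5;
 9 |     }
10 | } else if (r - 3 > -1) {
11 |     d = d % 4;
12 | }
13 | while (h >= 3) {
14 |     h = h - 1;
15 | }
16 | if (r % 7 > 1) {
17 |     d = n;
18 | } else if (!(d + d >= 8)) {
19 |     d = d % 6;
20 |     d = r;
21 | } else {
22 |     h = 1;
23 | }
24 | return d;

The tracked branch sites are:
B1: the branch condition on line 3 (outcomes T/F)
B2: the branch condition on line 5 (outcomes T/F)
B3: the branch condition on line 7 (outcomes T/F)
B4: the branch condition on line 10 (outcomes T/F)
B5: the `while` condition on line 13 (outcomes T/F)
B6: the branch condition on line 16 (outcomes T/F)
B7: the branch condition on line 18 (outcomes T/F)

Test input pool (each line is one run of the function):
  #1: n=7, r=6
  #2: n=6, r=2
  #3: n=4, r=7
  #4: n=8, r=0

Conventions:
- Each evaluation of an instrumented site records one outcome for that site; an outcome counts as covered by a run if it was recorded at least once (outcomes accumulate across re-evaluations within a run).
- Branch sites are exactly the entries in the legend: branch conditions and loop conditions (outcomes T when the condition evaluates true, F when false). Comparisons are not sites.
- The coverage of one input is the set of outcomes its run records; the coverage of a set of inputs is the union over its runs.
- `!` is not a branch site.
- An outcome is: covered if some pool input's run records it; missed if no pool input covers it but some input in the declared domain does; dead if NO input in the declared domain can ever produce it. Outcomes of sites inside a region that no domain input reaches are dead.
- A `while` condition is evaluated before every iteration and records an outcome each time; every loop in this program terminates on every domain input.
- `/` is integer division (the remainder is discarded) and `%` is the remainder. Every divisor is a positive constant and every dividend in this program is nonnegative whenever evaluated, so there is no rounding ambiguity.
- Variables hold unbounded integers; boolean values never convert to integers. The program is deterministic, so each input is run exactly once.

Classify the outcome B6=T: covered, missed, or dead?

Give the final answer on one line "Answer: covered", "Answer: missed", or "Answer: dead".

B6=T is recorded by pool input(s) 1, 2 -> covered

Answer: covered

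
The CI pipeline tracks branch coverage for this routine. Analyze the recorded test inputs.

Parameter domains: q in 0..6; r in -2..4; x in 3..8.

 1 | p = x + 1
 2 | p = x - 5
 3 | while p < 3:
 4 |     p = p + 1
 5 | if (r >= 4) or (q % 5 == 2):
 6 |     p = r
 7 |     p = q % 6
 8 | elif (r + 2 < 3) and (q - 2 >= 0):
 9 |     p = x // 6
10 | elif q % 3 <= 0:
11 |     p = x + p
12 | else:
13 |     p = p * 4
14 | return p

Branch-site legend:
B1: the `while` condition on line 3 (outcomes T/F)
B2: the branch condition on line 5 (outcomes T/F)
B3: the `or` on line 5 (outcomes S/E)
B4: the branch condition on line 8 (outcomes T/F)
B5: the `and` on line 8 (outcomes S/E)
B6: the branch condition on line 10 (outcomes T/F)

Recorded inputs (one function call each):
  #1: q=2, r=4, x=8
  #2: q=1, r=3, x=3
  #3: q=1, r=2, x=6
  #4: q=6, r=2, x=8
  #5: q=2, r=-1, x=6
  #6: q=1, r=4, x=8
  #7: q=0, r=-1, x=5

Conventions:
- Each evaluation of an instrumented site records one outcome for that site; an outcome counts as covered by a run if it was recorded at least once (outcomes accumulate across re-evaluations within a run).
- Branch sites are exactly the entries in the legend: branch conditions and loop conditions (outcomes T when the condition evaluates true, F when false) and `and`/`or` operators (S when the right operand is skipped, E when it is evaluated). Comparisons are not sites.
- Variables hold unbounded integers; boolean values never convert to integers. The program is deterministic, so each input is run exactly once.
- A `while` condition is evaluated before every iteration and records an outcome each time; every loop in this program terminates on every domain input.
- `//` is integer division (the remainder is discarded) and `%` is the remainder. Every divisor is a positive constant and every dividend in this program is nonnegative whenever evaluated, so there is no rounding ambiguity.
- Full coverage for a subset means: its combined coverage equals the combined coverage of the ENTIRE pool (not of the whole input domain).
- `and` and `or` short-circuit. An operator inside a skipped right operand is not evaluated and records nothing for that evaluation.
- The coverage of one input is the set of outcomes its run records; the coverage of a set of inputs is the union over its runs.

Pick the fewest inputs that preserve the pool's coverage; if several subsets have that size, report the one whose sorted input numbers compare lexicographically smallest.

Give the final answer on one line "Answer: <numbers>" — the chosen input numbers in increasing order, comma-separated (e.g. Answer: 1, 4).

test 1 (q=2, r=4, x=8) fires B1->F, B3->S, B2->T; hits B1=F, B2=T, B3=S
test 2 (q=1, r=3, x=3) fires B1->T, B1->T, B1->T, B1->T, B1->T, B1->F, B3->E, B2->F, B5->S, B4->F, B6->F; hits B1=T, B1=F, B2=F, B3=E, B4=F, B5=S, B6=F
test 3 (q=1, r=2, x=6) fires B1->T, B1->T, B1->F, B3->E, B2->F, B5->S, B4->F, B6->F; hits B1=T, B1=F, B2=F, B3=E, B4=F, B5=S, B6=F
test 4 (q=6, r=2, x=8) fires B1->F, B3->E, B2->F, B5->S, B4->F, B6->T; hits B1=F, B2=F, B3=E, B4=F, B5=S, B6=T
test 5 (q=2, r=-1, x=6) fires B1->T, B1->T, B1->F, B3->E, B2->T; hits B1=T, B1=F, B2=T, B3=E
test 6 (q=1, r=4, x=8) fires B1->F, B3->S, B2->T; hits B1=F, B2=T, B3=S
test 7 (q=0, r=-1, x=5) fires B1->T, B1->T, B1->T, B1->F, B3->E, B2->F, B5->E, B4->F, B6->T; hits B1=T, B1=F, B2=F, B3=E, B4=F, B5=E, B6=T
the full pool covers 11 outcomes: B1=T, B1=F, B2=T, B2=F, B3=S, B3=E, B4=F, B5=S, B5=E, B6=T, B6=F
checked all size-1 subsets: none covers 11 outcomes (max 7/11)
checked all size-2 subsets: none covers 11 outcomes (max 9/11)
the canonical winner is {1, 2, 7}: size 3, full 11-outcome coverage, earliest index list among size-3 covers

Answer: 1, 2, 7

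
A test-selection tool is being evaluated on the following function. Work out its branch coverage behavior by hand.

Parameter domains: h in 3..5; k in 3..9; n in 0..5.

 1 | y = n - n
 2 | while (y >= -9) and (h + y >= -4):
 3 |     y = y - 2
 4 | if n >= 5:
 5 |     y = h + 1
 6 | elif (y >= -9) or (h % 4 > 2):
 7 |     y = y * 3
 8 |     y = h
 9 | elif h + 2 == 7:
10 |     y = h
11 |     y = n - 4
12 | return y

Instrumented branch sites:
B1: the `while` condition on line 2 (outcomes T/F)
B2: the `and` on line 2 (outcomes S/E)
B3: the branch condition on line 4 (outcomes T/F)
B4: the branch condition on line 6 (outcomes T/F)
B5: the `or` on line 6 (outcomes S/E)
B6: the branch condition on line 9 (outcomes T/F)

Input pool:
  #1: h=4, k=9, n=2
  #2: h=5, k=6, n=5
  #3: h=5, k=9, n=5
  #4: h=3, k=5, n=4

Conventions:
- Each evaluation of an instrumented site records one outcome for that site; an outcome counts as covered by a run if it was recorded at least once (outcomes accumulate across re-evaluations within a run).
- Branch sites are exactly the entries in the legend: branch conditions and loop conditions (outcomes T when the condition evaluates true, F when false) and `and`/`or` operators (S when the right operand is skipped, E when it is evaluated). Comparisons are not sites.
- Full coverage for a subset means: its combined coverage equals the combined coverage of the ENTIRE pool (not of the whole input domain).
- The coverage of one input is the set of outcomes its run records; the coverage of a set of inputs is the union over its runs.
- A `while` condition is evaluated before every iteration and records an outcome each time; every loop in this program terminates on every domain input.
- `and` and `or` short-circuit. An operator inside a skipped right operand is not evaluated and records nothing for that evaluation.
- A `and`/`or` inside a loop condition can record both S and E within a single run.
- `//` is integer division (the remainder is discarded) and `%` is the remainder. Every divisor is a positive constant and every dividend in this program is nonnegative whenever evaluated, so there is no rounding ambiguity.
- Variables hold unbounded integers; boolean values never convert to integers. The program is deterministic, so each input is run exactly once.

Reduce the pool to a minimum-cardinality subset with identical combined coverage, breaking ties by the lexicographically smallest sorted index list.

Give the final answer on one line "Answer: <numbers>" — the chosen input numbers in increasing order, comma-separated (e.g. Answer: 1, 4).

input #1, h=4, k=9, n=2: events B2->E, B1->T, B2->E, B1->T, B2->E, B1->T, B2->E, B1->T, B2->E, B1->T, B2->S, B1->F, B3->F, B5->E, ...; outcomes B1=T, B1=F, B2=S, B2=E, B3=F, B4=F, B5=E, B6=F
input #2, h=5, k=6, n=5: events B2->E, B1->T, B2->E, B1->T, B2->E, B1->T, B2->E, B1->T, B2->E, B1->T, B2->S, B1->F, B3->T; outcomes B1=T, B1=F, B2=S, B2=E, B3=T
input #3, h=5, k=9, n=5: events B2->E, B1->T, B2->E, B1->T, B2->E, B1->T, B2->E, B1->T, B2->E, B1->T, B2->S, B1->F, B3->T; outcomes B1=T, B1=F, B2=S, B2=E, B3=T
input #4, h=3, k=5, n=4: events B2->E, B1->T, B2->E, B1->T, B2->E, B1->T, B2->E, B1->T, B2->E, B1->F, B3->F, B5->S, B4->T; outcomes B1=T, B1=F, B2=E, B3=F, B4=T, B5=S
together the pool reaches 11 outcomes: B1=T, B1=F, B2=S, B2=E, B3=T, B3=F, B4=T, B4=F, B5=S, B5=E, B6=F
no size-1 subset reaches all 11 outcomes (best union: 8/11)
no size-2 subset reaches all 11 outcomes (best union: 10/11)
the canonical winner is {1, 2, 4}: size 3, full 11-outcome coverage, earliest index list among size-3 covers

Answer: 1, 2, 4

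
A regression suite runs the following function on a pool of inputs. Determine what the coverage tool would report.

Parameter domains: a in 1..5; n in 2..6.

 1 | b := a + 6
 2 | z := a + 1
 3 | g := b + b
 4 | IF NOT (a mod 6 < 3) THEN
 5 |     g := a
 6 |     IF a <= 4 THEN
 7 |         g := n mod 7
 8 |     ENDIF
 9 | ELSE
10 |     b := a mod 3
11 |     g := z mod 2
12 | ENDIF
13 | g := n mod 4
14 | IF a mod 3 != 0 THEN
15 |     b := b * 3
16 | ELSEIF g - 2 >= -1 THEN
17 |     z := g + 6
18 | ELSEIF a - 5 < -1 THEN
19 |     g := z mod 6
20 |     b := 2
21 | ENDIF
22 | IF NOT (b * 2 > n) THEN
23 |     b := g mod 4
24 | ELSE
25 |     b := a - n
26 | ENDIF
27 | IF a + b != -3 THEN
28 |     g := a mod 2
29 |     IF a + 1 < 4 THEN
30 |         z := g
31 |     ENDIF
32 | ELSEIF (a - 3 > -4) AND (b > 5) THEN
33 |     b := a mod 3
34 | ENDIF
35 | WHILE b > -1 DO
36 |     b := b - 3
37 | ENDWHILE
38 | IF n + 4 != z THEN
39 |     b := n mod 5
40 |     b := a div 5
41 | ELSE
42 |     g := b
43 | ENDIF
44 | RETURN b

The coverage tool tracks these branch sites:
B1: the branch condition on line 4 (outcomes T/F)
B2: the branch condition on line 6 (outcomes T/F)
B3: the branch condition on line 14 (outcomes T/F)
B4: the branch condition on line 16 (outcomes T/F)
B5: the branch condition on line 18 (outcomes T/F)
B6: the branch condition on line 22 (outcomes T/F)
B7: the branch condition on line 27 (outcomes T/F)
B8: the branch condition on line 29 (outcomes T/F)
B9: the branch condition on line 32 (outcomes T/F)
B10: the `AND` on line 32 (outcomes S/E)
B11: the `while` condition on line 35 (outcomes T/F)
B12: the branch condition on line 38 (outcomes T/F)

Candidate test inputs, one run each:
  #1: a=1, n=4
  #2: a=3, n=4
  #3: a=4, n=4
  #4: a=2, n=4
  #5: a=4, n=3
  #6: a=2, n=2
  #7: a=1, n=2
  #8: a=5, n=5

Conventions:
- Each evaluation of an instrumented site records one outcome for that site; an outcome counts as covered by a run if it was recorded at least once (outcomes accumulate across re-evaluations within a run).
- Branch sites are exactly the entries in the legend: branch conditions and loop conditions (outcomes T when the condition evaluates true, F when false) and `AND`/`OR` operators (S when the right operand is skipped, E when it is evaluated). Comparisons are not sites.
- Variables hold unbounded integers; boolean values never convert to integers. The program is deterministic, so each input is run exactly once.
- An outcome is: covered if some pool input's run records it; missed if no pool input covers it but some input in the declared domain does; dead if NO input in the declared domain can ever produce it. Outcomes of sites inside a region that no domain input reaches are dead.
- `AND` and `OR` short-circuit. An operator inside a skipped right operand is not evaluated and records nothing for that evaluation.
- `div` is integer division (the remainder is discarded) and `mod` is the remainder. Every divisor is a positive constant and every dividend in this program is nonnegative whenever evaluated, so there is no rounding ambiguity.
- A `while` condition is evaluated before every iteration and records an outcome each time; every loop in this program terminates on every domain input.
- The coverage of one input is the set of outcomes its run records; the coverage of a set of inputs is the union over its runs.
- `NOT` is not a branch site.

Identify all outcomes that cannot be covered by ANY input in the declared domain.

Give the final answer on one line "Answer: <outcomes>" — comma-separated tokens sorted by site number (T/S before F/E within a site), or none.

exhaustive pass over the 25-input domain:
  B5=F: zero occurrences over every domain input -> dead
  B9=T: zero occurrences over every domain input -> dead
  B10=S: zero occurrences over every domain input -> dead
  reachable outcomes have witnesses, e.g. B1=T (e.g. a=3, n=2), B1=F (e.g. a=1, n=2), B2=T (e.g. a=3, n=2), B2=F (e.g. a=5, n=2)

Answer: B5=F, B9=T, B10=S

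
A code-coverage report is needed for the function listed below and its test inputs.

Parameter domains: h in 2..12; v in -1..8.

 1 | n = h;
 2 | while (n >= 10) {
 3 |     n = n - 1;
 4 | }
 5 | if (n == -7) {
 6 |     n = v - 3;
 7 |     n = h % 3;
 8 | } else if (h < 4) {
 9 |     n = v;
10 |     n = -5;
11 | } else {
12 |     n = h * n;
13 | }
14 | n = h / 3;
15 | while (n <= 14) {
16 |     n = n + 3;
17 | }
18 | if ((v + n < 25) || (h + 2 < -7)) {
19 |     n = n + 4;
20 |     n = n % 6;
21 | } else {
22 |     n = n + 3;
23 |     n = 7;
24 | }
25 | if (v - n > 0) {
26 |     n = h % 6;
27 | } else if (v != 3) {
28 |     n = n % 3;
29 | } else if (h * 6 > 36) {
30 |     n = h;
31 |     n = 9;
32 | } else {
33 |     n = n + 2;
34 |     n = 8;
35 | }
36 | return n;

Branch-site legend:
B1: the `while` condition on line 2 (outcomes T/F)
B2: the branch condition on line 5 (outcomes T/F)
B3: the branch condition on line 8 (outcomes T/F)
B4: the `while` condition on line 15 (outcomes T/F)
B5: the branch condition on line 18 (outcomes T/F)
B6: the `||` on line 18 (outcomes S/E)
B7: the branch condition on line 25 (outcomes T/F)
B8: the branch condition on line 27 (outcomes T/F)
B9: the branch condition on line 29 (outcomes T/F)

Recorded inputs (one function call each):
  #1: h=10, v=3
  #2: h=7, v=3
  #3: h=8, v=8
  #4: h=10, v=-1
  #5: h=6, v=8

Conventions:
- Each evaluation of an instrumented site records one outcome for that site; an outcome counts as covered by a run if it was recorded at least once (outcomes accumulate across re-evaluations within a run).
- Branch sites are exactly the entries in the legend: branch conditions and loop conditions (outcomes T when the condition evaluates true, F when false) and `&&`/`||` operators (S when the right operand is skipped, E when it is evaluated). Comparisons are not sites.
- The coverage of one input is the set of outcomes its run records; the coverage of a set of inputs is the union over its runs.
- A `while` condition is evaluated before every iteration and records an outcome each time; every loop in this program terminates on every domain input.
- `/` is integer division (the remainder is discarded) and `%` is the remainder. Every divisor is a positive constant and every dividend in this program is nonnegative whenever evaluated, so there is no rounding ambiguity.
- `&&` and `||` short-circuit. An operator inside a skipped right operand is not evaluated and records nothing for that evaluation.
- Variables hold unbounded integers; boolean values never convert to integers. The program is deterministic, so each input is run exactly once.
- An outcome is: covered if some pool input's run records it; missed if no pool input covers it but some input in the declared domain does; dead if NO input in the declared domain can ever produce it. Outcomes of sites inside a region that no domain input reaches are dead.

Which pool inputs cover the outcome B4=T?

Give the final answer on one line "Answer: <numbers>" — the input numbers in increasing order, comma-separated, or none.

input #1 (h=10, v=3): produces B4=T
input #2 (h=7, v=3): produces B4=T
input #3 (h=8, v=8): produces B4=T
input #4 (h=10, v=-1): produces B4=T
input #5 (h=6, v=8): produces B4=T

Answer: 1, 2, 3, 4, 5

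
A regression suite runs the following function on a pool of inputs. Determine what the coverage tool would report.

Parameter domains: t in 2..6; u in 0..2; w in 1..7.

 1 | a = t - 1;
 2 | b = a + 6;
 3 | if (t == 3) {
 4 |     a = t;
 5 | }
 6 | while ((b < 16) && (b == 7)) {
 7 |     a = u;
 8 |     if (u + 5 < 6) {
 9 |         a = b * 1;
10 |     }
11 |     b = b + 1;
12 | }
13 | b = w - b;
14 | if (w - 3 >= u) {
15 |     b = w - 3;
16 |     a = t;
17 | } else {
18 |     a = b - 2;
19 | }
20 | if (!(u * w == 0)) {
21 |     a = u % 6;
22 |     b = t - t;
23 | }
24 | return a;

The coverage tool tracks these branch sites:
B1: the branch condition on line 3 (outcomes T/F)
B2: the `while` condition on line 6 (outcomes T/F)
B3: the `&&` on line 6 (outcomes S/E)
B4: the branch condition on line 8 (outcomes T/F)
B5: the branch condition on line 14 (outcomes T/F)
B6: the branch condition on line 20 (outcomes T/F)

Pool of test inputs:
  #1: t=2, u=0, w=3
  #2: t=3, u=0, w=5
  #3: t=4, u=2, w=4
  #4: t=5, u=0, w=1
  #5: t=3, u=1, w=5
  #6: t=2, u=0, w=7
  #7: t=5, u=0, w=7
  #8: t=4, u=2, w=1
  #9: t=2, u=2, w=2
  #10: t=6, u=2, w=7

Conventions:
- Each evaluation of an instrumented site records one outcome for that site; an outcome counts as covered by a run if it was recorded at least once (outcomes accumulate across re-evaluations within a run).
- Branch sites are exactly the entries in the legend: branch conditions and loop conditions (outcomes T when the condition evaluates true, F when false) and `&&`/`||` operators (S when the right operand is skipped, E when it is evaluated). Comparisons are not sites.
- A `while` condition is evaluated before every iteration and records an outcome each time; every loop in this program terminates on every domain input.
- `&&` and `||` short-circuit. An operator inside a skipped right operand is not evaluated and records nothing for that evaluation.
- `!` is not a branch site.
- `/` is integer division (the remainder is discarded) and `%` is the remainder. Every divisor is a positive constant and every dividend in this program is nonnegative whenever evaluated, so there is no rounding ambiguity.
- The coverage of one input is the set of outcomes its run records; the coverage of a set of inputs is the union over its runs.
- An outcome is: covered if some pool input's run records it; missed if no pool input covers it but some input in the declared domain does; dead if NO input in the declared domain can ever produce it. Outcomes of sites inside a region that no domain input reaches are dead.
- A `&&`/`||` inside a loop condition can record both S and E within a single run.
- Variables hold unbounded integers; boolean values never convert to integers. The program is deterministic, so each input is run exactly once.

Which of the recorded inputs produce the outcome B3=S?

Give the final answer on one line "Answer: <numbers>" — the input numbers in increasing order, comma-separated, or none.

input #1 (t=2, u=0, w=3): does not record B3=S
input #2 (t=3, u=0, w=5): does not record B3=S
input #3 (t=4, u=2, w=4): does not record B3=S
input #4 (t=5, u=0, w=1): does not record B3=S
input #5 (t=3, u=1, w=5): does not record B3=S
input #6 (t=2, u=0, w=7): does not record B3=S
input #7 (t=5, u=0, w=7): does not record B3=S
input #8 (t=4, u=2, w=1): does not record B3=S
input #9 (t=2, u=2, w=2): does not record B3=S
input #10 (t=6, u=2, w=7): does not record B3=S

Answer: none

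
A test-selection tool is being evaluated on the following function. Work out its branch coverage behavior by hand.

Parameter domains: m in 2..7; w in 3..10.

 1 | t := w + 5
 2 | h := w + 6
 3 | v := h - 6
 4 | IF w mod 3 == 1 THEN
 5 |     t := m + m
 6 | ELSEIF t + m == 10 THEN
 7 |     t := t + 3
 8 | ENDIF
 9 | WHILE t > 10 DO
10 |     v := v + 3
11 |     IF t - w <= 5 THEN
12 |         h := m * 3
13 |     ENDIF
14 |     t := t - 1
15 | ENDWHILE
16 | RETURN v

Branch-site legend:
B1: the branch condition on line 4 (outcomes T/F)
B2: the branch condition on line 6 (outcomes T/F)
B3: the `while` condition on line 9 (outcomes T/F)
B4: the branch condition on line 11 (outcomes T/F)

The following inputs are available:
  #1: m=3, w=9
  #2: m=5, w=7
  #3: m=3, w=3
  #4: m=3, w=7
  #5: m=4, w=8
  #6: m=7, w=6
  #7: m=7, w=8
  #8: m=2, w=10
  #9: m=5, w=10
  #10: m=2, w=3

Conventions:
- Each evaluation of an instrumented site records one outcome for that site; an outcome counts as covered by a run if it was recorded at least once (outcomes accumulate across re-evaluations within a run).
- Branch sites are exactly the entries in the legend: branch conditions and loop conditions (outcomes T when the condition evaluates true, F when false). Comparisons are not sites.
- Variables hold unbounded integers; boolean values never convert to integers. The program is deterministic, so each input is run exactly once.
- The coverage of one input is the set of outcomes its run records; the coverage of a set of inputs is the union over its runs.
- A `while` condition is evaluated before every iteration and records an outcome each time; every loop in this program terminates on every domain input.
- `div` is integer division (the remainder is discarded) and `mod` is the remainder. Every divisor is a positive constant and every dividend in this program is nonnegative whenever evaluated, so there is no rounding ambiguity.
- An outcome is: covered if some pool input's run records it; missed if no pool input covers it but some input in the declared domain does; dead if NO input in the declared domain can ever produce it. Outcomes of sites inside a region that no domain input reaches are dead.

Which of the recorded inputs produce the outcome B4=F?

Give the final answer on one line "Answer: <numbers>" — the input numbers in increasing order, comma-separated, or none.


input #1 (m=3, w=9): never hits B4=F
input #2 (m=5, w=7): never hits B4=F
input #3 (m=3, w=3): never hits B4=F
input #4 (m=3, w=7): never hits B4=F
input #5 (m=4, w=8): never hits B4=F
input #6 (m=7, w=6): never hits B4=F
input #7 (m=7, w=8): never hits B4=F
input #8 (m=2, w=10): never hits B4=F
input #9 (m=5, w=10): never hits B4=F
input #10 (m=2, w=3): hits B4=F
Answer: 10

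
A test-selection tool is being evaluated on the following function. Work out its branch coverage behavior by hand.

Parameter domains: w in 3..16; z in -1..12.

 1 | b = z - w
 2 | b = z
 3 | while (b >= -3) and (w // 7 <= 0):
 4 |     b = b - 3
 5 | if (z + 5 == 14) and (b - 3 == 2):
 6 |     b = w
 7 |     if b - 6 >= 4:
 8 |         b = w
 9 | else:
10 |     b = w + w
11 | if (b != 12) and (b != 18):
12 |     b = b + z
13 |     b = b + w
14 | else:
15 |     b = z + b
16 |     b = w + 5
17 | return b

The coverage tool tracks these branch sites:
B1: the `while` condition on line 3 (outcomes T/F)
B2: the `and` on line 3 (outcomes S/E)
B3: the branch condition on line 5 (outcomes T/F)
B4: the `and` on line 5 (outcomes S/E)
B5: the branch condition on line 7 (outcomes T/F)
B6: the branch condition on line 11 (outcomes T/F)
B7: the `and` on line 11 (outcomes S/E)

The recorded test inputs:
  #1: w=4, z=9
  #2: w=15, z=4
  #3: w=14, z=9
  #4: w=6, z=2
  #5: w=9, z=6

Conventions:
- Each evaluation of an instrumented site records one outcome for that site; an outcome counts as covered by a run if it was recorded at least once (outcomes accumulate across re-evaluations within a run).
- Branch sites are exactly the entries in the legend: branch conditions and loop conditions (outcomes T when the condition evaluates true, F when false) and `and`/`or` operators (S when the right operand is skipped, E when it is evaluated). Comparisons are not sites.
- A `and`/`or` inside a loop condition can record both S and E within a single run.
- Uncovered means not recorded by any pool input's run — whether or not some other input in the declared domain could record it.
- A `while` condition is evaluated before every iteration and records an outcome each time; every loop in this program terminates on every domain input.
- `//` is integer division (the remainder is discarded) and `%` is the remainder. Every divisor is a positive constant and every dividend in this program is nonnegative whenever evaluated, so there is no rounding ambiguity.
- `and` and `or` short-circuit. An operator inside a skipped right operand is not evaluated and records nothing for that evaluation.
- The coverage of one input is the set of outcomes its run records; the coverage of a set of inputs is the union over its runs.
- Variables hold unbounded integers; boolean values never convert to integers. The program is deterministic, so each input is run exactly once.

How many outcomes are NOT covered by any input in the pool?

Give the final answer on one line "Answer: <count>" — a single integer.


input #1 (w=4, z=9): events B2->E, B1->T, B2->E, B1->T, B2->E, B1->T, B2->E, B1->T, B2->E, B1->T, B2->S, B1->F, B4->E, B3->F, ...; covers B1=T, B1=F, B2=S, B2=E, B3=F, B4=E, B6=T, B7=E
input #2 (w=15, z=4): events B2->E, B1->F, B4->S, B3->F, B7->E, B6->T; covers B1=F, B2=E, B3=F, B4=S, B6=T, B7=E
input #3 (w=14, z=9): events B2->E, B1->F, B4->E, B3->F, B7->E, B6->T; covers B1=F, B2=E, B3=F, B4=E, B6=T, B7=E
input #4 (w=6, z=2): events B2->E, B1->T, B2->E, B1->T, B2->S, B1->F, B4->S, B3->F, B7->S, B6->F; covers B1=T, B1=F, B2=S, B2=E, B3=F, B4=S, B6=F, B7=S
input #5 (w=9, z=6): events B2->E, B1->F, B4->S, B3->F, B7->E, B6->F; covers B1=F, B2=E, B3=F, B4=S, B6=F, B7=E
union over the pool: B1=T, B1=F, B2=S, B2=E, B3=F, B4=S, B4=E, B6=T, B6=F, B7=S, B7=E
uncovered (3 of 14): B3=T, B5=T, B5=F
Answer: 3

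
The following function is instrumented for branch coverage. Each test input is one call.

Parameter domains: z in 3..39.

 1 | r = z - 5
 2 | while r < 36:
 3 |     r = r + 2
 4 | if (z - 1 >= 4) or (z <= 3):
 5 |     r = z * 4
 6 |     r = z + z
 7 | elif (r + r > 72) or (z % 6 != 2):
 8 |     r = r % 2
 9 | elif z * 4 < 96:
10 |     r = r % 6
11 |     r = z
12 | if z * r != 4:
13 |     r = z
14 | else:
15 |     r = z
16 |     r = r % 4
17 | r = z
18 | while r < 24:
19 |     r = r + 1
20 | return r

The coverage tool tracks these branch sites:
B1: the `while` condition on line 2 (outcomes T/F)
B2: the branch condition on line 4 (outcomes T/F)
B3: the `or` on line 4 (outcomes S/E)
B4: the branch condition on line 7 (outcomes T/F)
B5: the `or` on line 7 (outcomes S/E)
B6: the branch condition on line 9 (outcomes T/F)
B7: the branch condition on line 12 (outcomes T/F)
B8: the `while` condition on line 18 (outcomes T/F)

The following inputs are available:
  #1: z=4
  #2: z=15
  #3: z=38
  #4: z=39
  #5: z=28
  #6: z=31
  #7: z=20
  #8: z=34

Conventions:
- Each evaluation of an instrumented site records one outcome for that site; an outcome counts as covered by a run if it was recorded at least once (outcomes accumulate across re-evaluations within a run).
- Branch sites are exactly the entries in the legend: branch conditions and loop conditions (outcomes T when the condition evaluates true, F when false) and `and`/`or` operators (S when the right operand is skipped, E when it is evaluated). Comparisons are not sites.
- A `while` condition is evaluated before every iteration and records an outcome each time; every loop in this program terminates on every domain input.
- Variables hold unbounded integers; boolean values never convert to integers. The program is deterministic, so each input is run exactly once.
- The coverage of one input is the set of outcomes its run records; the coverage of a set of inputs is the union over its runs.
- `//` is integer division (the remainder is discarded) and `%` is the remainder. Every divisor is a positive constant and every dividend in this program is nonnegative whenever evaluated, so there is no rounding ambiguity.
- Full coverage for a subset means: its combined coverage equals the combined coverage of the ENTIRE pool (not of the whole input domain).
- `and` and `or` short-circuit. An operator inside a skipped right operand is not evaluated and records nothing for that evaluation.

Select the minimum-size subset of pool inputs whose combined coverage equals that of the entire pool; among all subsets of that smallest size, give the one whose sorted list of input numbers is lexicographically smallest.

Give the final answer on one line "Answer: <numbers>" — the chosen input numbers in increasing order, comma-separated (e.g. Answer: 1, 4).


input #1, z=4: events B1->T, B1->T, B1->T, B1->T, B1->T, B1->T, B1->T, B1->T, B1->T, B1->T, B1->T, B1->T, B1->T, B1->T, ...; outcomes B1=T, B1=F, B2=F, B3=E, B4=T, B5=S, B7=F, B8=T, B8=F
input #2, z=15: events B1->T, B1->T, B1->T, B1->T, B1->T, B1->T, B1->T, B1->T, B1->T, B1->T, B1->T, B1->T, B1->T, B1->F, ...; outcomes B1=T, B1=F, B2=T, B3=S, B7=T, B8=T, B8=F
input #3, z=38: events B1->T, B1->T, B1->F, B3->S, B2->T, B7->T, B8->F; outcomes B1=T, B1=F, B2=T, B3=S, B7=T, B8=F
input #4, z=39: events B1->T, B1->F, B3->S, B2->T, B7->T, B8->F; outcomes B1=T, B1=F, B2=T, B3=S, B7=T, B8=F
input #5, z=28: events B1->T, B1->T, B1->T, B1->T, B1->T, B1->T, B1->T, B1->F, B3->S, B2->T, B7->T, B8->F; outcomes B1=T, B1=F, B2=T, B3=S, B7=T, B8=F
input #6, z=31: events B1->T, B1->T, B1->T, B1->T, B1->T, B1->F, B3->S, B2->T, B7->T, B8->F; outcomes B1=T, B1=F, B2=T, B3=S, B7=T, B8=F
input #7, z=20: events B1->T, B1->T, B1->T, B1->T, B1->T, B1->T, B1->T, B1->T, B1->T, B1->T, B1->T, B1->F, B3->S, B2->T, ...; outcomes B1=T, B1=F, B2=T, B3=S, B7=T, B8=T, B8=F
input #8, z=34: events B1->T, B1->T, B1->T, B1->T, B1->F, B3->S, B2->T, B7->T, B8->F; outcomes B1=T, B1=F, B2=T, B3=S, B7=T, B8=F
together the pool reaches 12 outcomes: B1=T, B1=F, B2=T, B2=F, B3=S, B3=E, B4=T, B5=S, B7=T, B7=F, B8=T, B8=F
checked all size-1 subsets: none covers 12 outcomes (max 9/12)
the canonical winner is {1, 2}: size 2, full 12-outcome coverage, earliest index list among size-2 covers
Answer: 1, 2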